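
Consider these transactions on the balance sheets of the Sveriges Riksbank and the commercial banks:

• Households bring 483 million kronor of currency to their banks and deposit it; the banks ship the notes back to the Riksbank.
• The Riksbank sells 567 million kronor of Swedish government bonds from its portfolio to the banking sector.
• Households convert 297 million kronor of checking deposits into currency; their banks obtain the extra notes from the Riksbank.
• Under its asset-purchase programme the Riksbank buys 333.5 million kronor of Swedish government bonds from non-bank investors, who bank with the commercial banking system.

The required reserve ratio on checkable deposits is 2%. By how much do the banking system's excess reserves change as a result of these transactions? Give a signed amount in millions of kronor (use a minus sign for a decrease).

-57.89 million

Currency deposit 483 million kronor: reserves +483M, deposits +483M.
OMO sale (to banks) 567 million kronor: reserves −567M, deposits 0.
Currency withdrawal 297 million kronor: reserves −297M, deposits −297M.
Asset purchase (from non-banks) 333.5 million kronor: reserves +333.5M, deposits +333.5M.
Totals: Δreserves = −47.5M, Δdeposits = +519.5M.
Δrequired reserves = 2% × +519.5M = +10.39M.
Δexcess reserves = Δreserves − Δrequired = −47.5M − (+10.39M) = -57.89 million.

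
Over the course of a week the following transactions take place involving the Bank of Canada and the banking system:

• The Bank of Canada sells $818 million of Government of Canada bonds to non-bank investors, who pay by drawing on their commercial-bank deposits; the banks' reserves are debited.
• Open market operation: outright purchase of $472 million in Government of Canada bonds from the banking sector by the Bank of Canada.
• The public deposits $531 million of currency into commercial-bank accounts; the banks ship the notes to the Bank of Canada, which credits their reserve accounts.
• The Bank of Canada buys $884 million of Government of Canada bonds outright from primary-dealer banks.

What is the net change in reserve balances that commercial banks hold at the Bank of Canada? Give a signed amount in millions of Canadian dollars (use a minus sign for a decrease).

+$1069 million

Asset sale (to non-banks) $818 million: the non-bank buyers' banks settle from reserves → −$818M.
OMO purchase (from banks) $472 million: the Bank of Canada pays by crediting reserve accounts → +$472M.
Currency deposit $531 million: returned notes are swapped for reserve credit → +$531M.
OMO purchase (from banks) $884 million: the Bank of Canada pays by crediting reserve accounts → +$884M.
Net: −818 + 472 + 531 + 884 = +$1069 million.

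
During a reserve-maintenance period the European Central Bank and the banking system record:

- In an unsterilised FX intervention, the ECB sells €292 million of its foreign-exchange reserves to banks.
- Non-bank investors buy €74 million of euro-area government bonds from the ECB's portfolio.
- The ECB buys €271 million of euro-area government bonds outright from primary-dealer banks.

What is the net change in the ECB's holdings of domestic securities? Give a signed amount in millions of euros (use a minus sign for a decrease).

FX sale €292 million: the ECB's securities portfolio is untouched → 0.
Asset sale (to non-banks) €74 million: securities removed from the ECB's portfolio → −€74M.
OMO purchase (from banks) €271 million: securities added to the ECB's portfolio → +€271M.
Net: 0 − 74 + 271 = +€197 million.

+€197 million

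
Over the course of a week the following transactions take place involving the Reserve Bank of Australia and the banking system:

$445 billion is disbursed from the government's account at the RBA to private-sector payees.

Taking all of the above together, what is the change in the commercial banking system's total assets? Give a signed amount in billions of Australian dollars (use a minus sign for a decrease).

Government spending $445 billion: bank balance sheets expand → +$445B.

+$445 billion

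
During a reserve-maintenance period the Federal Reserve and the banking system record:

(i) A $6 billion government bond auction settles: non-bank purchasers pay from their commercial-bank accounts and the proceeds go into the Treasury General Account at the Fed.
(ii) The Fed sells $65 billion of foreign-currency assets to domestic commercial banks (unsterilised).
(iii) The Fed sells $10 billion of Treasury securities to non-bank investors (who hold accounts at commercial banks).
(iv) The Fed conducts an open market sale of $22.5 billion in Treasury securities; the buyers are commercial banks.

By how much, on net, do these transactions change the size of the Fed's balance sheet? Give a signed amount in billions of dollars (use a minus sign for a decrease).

Government account inflow $6 billion: only the composition of liabilities changes → 0.
FX sale $65 billion: a Fed asset is shed → −$65B.
Asset sale (to non-banks) $10 billion: a Fed asset is shed → −$10B.
OMO sale (to banks) $22.5 billion: a Fed asset is shed → −$22.5B.
Net: 0 − 65 − 10 − 22.5 = -$97.5 billion.

-$97.5 billion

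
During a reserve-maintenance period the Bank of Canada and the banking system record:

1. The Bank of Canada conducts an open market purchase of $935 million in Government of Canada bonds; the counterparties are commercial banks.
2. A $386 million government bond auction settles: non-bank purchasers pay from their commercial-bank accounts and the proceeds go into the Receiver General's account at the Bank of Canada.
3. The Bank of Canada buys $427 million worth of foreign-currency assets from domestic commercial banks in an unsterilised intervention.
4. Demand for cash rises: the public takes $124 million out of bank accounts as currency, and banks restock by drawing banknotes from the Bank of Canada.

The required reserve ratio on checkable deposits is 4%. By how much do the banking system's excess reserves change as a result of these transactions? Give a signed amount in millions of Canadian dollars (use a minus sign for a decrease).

+$872.4 million

OMO purchase (from banks) $935 million: reserves +$935M, deposits 0.
Government account inflow $386 million: reserves −$386M, deposits −$386M.
FX purchase $427 million: reserves +$427M, deposits 0.
Currency withdrawal $124 million: reserves −$124M, deposits −$124M.
Totals: Δreserves = +$852M, Δdeposits = −$510M.
Δrequired reserves = 4% × −$510M = −$20.4M.
Δexcess reserves = Δreserves − Δrequired = +$852M − (−$20.4M) = +$872.4 million.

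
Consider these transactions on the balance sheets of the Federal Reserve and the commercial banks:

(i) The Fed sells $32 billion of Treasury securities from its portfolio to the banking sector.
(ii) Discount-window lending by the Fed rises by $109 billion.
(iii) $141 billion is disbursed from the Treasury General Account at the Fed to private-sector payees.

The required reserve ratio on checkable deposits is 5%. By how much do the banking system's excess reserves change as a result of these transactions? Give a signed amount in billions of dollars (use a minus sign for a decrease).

+$210.95 billion

OMO sale (to banks) $32 billion: reserves −$32B, deposits 0.
Discount-window loan $109 billion: reserves +$109B, deposits 0.
Government spending $141 billion: reserves +$141B, deposits +$141B.
Totals: Δreserves = +$218B, Δdeposits = +$141B.
Δrequired reserves = 5% × +$141B = +$7.05B.
Δexcess reserves = Δreserves − Δrequired = +$218B − (+$7.05B) = +$210.95 billion.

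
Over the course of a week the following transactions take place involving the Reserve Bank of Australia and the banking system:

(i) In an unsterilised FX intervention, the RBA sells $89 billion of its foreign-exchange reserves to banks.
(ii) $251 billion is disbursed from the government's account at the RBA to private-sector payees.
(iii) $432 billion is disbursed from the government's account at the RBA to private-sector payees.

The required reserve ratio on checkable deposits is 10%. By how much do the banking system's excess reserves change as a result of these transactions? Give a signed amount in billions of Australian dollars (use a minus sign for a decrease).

FX sale $89 billion: reserves −$89B, deposits 0.
Government spending $251 billion: reserves +$251B, deposits +$251B.
Government spending $432 billion: reserves +$432B, deposits +$432B.
Totals: Δreserves = +$594B, Δdeposits = +$683B.
Δrequired reserves = 10% × +$683B = +$68.3B.
Δexcess reserves = Δreserves − Δrequired = +$594B − (+$68.3B) = +$525.7 billion.

+$525.7 billion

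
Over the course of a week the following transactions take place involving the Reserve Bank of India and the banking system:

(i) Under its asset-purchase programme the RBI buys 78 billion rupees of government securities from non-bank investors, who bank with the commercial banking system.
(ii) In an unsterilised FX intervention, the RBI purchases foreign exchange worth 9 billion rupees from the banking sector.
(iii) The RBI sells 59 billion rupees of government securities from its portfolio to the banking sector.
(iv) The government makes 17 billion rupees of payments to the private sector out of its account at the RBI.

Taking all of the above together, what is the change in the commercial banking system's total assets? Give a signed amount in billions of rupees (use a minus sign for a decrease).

+95 billion

RBI balance sheet:
  Assets:      Securities +19B, Foreign assets +9B
  Liabilities: Bank reserves +45B, Government deposits −17B
Commercial banking system:
  Assets:      Reserves at CB +45B, Securities +59B, Foreign assets −9B
  Liabilities: Checkable deposits +95B
Change in total bank assets = +95 billion.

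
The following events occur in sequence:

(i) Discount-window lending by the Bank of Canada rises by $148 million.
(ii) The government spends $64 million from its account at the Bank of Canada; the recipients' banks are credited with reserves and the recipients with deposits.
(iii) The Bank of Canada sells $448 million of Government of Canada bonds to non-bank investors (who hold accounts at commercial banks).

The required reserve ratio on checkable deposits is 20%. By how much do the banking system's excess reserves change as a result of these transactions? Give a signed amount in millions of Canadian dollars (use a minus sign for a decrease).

-$159.2 million

Discount-window loan $148 million: reserves +$148M, deposits 0.
Government spending $64 million: reserves +$64M, deposits +$64M.
Asset sale (to non-banks) $448 million: reserves −$448M, deposits −$448M.
Totals: Δreserves = −$236M, Δdeposits = −$384M.
Δrequired reserves = 20% × −$384M = −$76.8M.
Δexcess reserves = Δreserves − Δrequired = −$236M − (−$76.8M) = -$159.2 million.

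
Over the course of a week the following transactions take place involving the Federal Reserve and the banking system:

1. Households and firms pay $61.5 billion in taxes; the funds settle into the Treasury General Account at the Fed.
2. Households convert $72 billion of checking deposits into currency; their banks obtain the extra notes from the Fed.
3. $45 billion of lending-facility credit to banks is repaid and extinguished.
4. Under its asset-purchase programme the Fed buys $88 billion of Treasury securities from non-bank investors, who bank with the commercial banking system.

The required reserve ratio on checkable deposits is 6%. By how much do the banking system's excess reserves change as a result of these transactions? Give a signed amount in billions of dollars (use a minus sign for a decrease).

-$87.77 billion

Government account inflow $61.5 billion: reserves −$61.5B, deposits −$61.5B.
Currency withdrawal $72 billion: reserves −$72B, deposits −$72B.
Discount-window repayment $45 billion: reserves −$45B, deposits 0.
Asset purchase (from non-banks) $88 billion: reserves +$88B, deposits +$88B.
Totals: Δreserves = −$90.5B, Δdeposits = −$45.5B.
Δrequired reserves = 6% × −$45.5B = −$2.73B.
Δexcess reserves = Δreserves − Δrequired = −$90.5B − (−$2.73B) = -$87.77 billion.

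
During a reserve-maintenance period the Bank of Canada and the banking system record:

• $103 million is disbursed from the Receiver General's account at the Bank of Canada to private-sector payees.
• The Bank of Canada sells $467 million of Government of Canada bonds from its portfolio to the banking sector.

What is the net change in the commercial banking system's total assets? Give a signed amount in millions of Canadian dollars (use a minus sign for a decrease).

+$103 million

Bank of Canada balance sheet:
  Assets:      Securities −$467M
  Liabilities: Bank reserves −$364M, Government deposits −$103M
Commercial banking system:
  Assets:      Reserves at CB −$364M, Securities +$467M
  Liabilities: Checkable deposits +$103M
Change in total bank assets = +$103 million.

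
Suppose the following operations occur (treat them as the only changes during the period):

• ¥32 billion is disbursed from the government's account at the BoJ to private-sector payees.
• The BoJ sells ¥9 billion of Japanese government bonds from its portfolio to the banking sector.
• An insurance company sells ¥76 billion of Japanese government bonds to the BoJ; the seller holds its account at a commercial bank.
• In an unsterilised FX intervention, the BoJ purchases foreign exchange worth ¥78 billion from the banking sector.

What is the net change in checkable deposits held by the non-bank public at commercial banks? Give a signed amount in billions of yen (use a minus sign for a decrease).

+¥108 billion

Government spending ¥32 billion: non-bank counterparties' bank balances rise → +¥32B.
OMO sale (to banks) ¥9 billion: the counterparty is a bank, so public deposits are unchanged → 0.
Asset purchase (from non-banks) ¥76 billion: non-bank counterparties' bank balances rise → +¥76B.
FX purchase ¥78 billion: the counterparty is a bank, so public deposits are unchanged → 0.
Net: 32 + 0 + 76 + 0 = +¥108 billion.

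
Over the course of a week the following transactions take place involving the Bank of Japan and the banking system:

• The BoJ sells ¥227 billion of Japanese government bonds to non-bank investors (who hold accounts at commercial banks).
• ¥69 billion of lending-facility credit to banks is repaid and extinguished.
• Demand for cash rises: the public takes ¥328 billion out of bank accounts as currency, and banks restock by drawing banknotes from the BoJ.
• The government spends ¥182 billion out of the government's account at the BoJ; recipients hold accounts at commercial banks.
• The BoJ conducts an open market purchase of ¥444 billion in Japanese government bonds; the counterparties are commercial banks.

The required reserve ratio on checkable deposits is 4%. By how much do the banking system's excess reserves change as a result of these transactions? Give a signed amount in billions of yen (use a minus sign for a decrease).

+¥16.92 billion

Asset sale (to non-banks) ¥227 billion: reserves −¥227B, deposits −¥227B.
Discount-window repayment ¥69 billion: reserves −¥69B, deposits 0.
Currency withdrawal ¥328 billion: reserves −¥328B, deposits −¥328B.
Government spending ¥182 billion: reserves +¥182B, deposits +¥182B.
OMO purchase (from banks) ¥444 billion: reserves +¥444B, deposits 0.
Totals: Δreserves = +¥2B, Δdeposits = −¥373B.
Δrequired reserves = 4% × −¥373B = −¥14.92B.
Δexcess reserves = Δreserves − Δrequired = +¥2B − (−¥14.92B) = +¥16.92 billion.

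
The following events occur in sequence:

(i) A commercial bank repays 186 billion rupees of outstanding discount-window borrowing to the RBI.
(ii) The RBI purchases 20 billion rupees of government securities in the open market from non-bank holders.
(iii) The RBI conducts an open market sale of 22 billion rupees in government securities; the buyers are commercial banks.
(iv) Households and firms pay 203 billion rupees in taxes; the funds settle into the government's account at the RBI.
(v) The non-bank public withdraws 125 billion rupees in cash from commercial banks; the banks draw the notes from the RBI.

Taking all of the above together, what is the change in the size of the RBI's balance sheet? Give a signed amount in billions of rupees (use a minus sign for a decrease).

-188 billion

Discount-window repayment 186 billion rupees: an RBI asset is shed → −186B.
Asset purchase (from non-banks) 20 billion rupees: an RBI asset is acquired → +20B.
OMO sale (to banks) 22 billion rupees: an RBI asset is shed → −22B.
Government account inflow 203 billion rupees: only the composition of liabilities changes → 0.
Currency withdrawal 125 billion rupees: only the composition of liabilities changes → 0.
Net: −186 + 20 − 22 + 0 + 0 = -188 billion.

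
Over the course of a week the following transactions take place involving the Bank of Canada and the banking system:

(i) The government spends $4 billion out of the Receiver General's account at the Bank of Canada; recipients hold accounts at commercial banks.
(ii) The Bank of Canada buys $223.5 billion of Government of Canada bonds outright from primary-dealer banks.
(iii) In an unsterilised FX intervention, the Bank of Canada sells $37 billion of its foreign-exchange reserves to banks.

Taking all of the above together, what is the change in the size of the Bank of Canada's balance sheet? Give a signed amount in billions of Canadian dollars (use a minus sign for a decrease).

Government spending $4 billion: only the composition of liabilities changes → 0.
OMO purchase (from banks) $223.5 billion: a Bank of Canada asset is acquired → +$223.5B.
FX sale $37 billion: a Bank of Canada asset is shed → −$37B.
Net: 0 + 223.5 − 37 = +$186.5 billion.

+$186.5 billion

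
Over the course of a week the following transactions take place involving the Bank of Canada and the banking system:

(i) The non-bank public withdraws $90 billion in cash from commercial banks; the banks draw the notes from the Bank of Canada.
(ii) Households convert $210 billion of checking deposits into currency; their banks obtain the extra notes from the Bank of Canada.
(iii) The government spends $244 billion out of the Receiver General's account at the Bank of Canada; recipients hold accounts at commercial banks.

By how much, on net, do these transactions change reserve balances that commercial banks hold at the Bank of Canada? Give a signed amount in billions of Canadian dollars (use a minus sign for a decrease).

Currency withdrawal $90 billion: banks swap reserves for currency → −$90B.
Currency withdrawal $210 billion: banks swap reserves for currency → −$210B.
Government spending $244 billion: government payments flow into bank reserve accounts → +$244B.
Net: −90 − 210 + 244 = -$56 billion.

-$56 billion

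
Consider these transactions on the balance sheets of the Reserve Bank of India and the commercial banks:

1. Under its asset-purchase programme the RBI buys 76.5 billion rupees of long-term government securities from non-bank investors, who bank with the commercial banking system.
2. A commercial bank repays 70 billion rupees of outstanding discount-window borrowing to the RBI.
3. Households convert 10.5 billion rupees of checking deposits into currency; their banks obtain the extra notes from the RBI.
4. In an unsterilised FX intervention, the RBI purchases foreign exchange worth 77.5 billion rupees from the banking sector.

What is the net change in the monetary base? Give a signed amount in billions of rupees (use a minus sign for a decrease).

RBI balance sheet:
  Assets:      Securities +76.5B, Loans to banks −70B, Foreign assets +77.5B
  Liabilities: Bank reserves +73.5B, Currency in circulation +10.5B
Commercial banking system:
  Assets:      Reserves at CB +73.5B, Foreign assets −77.5B
  Liabilities: Checkable deposits +66B, Borrowings from CB −70B
Monetary base = currency + reserves: +10.5B + (+73.5B) = +84 billion.

+84 billion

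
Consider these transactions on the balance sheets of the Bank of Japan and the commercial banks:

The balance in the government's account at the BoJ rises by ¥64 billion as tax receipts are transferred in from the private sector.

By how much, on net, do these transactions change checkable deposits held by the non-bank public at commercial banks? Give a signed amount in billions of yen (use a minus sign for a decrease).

-¥64 billion

BoJ balance sheet:
  Assets:      no change
  Liabilities: Bank reserves −¥64B, Government deposits +¥64B
Commercial banking system:
  Assets:      Reserves at CB −¥64B
  Liabilities: Checkable deposits −¥64B
So the change in checkable deposits held by the non-bank public at commercial banks is -¥64 billion.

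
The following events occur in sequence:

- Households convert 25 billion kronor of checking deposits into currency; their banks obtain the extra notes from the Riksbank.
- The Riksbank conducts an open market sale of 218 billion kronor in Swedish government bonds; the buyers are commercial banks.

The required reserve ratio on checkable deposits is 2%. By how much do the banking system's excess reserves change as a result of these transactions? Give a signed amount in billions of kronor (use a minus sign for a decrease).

-242.5 billion

Currency withdrawal 25 billion kronor: reserves −25B, deposits −25B.
OMO sale (to banks) 218 billion kronor: reserves −218B, deposits 0.
Totals: Δreserves = −243B, Δdeposits = −25B.
Δrequired reserves = 2% × −25B = −0.5B.
Δexcess reserves = Δreserves − Δrequired = −243B − (−0.5B) = -242.5 billion.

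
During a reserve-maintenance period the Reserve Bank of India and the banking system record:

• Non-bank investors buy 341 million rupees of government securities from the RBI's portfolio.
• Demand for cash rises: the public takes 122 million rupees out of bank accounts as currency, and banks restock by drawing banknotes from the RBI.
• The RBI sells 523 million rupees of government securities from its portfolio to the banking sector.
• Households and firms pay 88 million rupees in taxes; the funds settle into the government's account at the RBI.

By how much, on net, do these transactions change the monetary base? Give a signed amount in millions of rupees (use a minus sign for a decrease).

RBI balance sheet:
  Assets:      Securities −864M
  Liabilities: Bank reserves −1074M, Currency in circulation +122M, Government deposits +88M
Commercial banking system:
  Assets:      Reserves at CB −1074M, Securities +523M
  Liabilities: Checkable deposits −551M
Monetary base = currency + reserves: +122M + (−1074M) = -952 million.

-952 million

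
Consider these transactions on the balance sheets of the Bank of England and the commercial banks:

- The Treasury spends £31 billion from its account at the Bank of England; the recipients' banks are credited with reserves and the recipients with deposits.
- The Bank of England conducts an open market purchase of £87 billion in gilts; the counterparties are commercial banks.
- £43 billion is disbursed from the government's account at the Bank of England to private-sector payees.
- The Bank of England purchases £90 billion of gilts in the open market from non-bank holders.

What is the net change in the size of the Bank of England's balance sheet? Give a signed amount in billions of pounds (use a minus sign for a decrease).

+£177 billion

Bank of England balance sheet:
  Assets:      Securities +£177B
  Liabilities: Bank reserves +£251B, Government deposits −£74B
Commercial banking system:
  Assets:      Reserves at CB +£251B, Securities −£87B
  Liabilities: Checkable deposits +£164B
Change in total Bank of England assets = +£177 billion.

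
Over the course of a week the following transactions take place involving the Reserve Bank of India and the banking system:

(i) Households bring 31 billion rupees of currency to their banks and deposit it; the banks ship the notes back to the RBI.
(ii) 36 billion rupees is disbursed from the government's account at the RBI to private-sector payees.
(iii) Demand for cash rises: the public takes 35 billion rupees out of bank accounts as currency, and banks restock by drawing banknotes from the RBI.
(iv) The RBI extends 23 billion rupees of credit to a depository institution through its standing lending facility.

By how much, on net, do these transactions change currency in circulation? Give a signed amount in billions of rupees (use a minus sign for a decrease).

+4 billion

RBI balance sheet:
  Assets:      Loans to banks +23B
  Liabilities: Bank reserves +55B, Currency in circulation +4B, Government deposits −36B
So the change in currency in circulation is +4 billion.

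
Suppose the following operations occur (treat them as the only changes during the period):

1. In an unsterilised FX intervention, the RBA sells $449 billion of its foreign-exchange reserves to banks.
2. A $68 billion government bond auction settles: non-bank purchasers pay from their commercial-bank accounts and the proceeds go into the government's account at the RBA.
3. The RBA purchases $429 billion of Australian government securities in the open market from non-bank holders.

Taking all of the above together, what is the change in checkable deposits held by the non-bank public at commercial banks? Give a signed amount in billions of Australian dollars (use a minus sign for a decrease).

RBA balance sheet:
  Assets:      Securities +$429B, Foreign assets −$449B
  Liabilities: Bank reserves −$88B, Government deposits +$68B
Commercial banking system:
  Assets:      Reserves at CB −$88B, Foreign assets +$449B
  Liabilities: Checkable deposits +$361B
So the change in checkable deposits held by the non-bank public at commercial banks is +$361 billion.

+$361 billion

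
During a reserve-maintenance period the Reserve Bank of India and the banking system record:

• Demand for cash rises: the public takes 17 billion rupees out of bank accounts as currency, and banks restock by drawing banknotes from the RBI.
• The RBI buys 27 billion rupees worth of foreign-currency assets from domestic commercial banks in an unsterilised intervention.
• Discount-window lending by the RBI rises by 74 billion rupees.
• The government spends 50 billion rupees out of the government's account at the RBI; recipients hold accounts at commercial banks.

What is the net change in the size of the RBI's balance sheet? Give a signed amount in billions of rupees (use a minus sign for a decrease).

Currency withdrawal 17 billion rupees: only the composition of liabilities changes → 0.
FX purchase 27 billion rupees: an RBI asset is acquired → +27B.
Discount-window loan 74 billion rupees: an RBI asset is acquired → +74B.
Government spending 50 billion rupees: only the composition of liabilities changes → 0.
Net: 0 + 27 + 74 + 0 = +101 billion.

+101 billion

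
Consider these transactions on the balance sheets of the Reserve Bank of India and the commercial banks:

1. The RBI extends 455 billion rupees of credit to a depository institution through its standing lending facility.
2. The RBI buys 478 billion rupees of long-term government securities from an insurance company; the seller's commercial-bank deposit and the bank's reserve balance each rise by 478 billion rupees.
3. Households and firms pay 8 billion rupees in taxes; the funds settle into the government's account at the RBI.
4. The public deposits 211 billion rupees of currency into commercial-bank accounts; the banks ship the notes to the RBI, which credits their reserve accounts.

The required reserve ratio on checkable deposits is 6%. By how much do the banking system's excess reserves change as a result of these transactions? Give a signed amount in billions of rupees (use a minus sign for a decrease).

+1095.14 billion

Discount-window loan 455 billion rupees: reserves +455B, deposits 0.
Asset purchase (from non-banks) 478 billion rupees: reserves +478B, deposits +478B.
Government account inflow 8 billion rupees: reserves −8B, deposits −8B.
Currency deposit 211 billion rupees: reserves +211B, deposits +211B.
Totals: Δreserves = +1136B, Δdeposits = +681B.
Δrequired reserves = 6% × +681B = +40.86B.
Δexcess reserves = Δreserves − Δrequired = +1136B − (+40.86B) = +1095.14 billion.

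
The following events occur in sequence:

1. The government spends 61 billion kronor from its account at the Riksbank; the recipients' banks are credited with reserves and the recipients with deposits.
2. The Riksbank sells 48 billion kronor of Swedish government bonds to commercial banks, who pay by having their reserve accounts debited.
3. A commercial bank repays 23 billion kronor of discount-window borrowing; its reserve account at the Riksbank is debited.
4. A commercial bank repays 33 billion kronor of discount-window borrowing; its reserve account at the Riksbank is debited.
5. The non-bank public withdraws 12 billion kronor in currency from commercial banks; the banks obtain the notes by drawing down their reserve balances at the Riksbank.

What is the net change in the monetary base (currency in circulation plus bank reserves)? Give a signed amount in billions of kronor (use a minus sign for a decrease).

Government spending 61 billion kronor: a non-base liability converts back to reserves → +61B.
OMO sale (to banks) 48 billion kronor: Riksbank balance sheet contracts → −48B.
Discount-window repayment 23 billion kronor: Riksbank balance sheet contracts → −23B.
Discount-window repayment 33 billion kronor: Riksbank balance sheet contracts → −33B.
Currency withdrawal 12 billion kronor: just a shift between currency and reserves — both are base money → 0.
Net: 61 − 48 − 23 − 33 + 0 = -43 billion.

-43 billion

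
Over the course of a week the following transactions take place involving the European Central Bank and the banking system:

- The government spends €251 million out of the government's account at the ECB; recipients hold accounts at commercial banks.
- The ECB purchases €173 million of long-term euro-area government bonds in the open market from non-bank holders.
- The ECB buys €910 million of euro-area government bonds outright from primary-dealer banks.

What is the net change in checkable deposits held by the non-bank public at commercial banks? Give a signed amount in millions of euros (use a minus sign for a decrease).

Government spending €251 million: non-bank counterparties' bank balances rise → +€251M.
Asset purchase (from non-banks) €173 million: non-bank counterparties' bank balances rise → +€173M.
OMO purchase (from banks) €910 million: the counterparty is a bank, so public deposits are unchanged → 0.
Net: 251 + 173 + 0 = +€424 million.

+€424 million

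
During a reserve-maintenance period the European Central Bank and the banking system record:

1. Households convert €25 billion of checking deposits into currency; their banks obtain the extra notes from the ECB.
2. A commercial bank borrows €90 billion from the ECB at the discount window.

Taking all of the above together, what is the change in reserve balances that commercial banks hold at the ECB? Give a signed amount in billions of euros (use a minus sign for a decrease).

+€65 billion

Currency withdrawal €25 billion: banks swap reserves for currency → −€25B.
Discount-window loan €90 billion: the loan is credited to the bank's reserve account → +€90B.
Net: −25 + 90 = +€65 billion.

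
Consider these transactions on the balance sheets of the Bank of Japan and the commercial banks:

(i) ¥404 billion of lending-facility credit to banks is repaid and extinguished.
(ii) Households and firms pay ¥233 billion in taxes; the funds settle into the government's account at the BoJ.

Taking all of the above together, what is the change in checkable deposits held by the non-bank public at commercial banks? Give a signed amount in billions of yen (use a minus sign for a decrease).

BoJ balance sheet:
  Assets:      Loans to banks −¥404B
  Liabilities: Bank reserves −¥637B, Government deposits +¥233B
Commercial banking system:
  Assets:      Reserves at CB −¥637B
  Liabilities: Checkable deposits −¥233B, Borrowings from CB −¥404B
So the change in checkable deposits held by the non-bank public at commercial banks is -¥233 billion.

-¥233 billion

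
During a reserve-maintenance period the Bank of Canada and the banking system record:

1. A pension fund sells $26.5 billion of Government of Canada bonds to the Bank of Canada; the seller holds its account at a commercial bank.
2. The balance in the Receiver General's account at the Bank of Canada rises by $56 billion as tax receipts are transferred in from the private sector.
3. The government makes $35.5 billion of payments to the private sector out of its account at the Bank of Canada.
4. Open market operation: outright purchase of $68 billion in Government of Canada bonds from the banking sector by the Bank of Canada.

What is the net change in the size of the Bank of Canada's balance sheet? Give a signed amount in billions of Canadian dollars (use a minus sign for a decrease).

+$94.5 billion

Bank of Canada balance sheet:
  Assets:      Securities +$94.5B
  Liabilities: Bank reserves +$74B, Government deposits +$20.5B
Commercial banking system:
  Assets:      Reserves at CB +$74B, Securities −$68B
  Liabilities: Checkable deposits +$6B
Change in total Bank of Canada assets = +$94.5 billion.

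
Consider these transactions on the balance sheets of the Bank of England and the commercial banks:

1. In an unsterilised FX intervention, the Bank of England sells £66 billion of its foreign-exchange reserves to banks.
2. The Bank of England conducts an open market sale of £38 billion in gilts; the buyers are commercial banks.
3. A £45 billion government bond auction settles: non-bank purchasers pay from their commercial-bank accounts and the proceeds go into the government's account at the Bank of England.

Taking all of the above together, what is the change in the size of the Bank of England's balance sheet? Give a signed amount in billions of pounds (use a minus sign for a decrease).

-£104 billion

Bank of England balance sheet:
  Assets:      Securities −£38B, Foreign assets −£66B
  Liabilities: Bank reserves −£149B, Government deposits +£45B
Commercial banking system:
  Assets:      Reserves at CB −£149B, Securities +£38B, Foreign assets +£66B
  Liabilities: Checkable deposits −£45B
Change in total Bank of England assets = -£104 billion.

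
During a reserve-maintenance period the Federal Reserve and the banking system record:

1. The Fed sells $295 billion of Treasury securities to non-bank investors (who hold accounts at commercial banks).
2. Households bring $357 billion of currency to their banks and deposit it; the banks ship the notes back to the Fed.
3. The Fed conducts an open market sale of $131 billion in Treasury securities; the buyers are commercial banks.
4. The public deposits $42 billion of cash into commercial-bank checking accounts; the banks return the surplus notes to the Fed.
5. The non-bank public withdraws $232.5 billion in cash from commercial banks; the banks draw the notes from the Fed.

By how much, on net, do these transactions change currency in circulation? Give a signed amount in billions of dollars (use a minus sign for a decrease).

Asset sale (to non-banks) $295 billion: no currency enters or leaves circulation → 0.
Currency deposit $357 billion: notes return to the central bank → −$357B.
OMO sale (to banks) $131 billion: no currency enters or leaves circulation → 0.
Currency deposit $42 billion: notes return to the central bank → −$42B.
Currency withdrawal $232.5 billion: notes leave the central bank → +$232.5B.
Net: 0 − 357 + 0 − 42 + 232.5 = -$166.5 billion.

-$166.5 billion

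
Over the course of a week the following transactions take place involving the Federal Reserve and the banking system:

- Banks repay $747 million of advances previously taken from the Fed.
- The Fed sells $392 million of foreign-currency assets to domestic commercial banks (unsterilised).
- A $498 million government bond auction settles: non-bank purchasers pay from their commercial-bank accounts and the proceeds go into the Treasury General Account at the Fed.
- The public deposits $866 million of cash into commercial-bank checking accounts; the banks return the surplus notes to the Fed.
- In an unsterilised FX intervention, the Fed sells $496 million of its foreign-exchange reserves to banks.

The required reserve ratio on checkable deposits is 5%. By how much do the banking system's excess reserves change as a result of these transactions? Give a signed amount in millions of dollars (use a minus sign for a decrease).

Discount-window repayment $747 million: reserves −$747M, deposits 0.
FX sale $392 million: reserves −$392M, deposits 0.
Government account inflow $498 million: reserves −$498M, deposits −$498M.
Currency deposit $866 million: reserves +$866M, deposits +$866M.
FX sale $496 million: reserves −$496M, deposits 0.
Totals: Δreserves = −$1267M, Δdeposits = +$368M.
Δrequired reserves = 5% × +$368M = +$18.4M.
Δexcess reserves = Δreserves − Δrequired = −$1267M − (+$18.4M) = -$1285.4 million.

-$1285.4 million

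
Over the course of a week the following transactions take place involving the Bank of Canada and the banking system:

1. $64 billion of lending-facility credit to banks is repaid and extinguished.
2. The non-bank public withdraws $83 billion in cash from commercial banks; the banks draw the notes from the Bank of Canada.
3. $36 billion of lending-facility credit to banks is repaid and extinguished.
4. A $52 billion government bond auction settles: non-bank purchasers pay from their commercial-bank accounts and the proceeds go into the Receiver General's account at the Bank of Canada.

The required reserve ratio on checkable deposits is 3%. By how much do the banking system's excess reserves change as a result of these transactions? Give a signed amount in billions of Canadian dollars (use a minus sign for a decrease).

-$230.95 billion

Discount-window repayment $64 billion: reserves −$64B, deposits 0.
Currency withdrawal $83 billion: reserves −$83B, deposits −$83B.
Discount-window repayment $36 billion: reserves −$36B, deposits 0.
Government account inflow $52 billion: reserves −$52B, deposits −$52B.
Totals: Δreserves = −$235B, Δdeposits = −$135B.
Δrequired reserves = 3% × −$135B = −$4.05B.
Δexcess reserves = Δreserves − Δrequired = −$235B − (−$4.05B) = -$230.95 billion.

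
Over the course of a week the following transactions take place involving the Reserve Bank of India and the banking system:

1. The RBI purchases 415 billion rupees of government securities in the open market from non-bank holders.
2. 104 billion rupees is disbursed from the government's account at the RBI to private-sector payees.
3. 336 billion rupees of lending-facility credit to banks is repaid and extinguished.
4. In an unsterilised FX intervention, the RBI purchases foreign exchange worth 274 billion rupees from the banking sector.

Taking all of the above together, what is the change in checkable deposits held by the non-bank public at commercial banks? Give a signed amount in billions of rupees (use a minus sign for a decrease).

Asset purchase (from non-banks) 415 billion rupees: non-bank counterparties' bank balances rise → +415B.
Government spending 104 billion rupees: non-bank counterparties' bank balances rise → +104B.
Discount-window repayment 336 billion rupees: the counterparty is a bank, so public deposits are unchanged → 0.
FX purchase 274 billion rupees: the counterparty is a bank, so public deposits are unchanged → 0.
Net: 415 + 104 + 0 + 0 = +519 billion.

+519 billion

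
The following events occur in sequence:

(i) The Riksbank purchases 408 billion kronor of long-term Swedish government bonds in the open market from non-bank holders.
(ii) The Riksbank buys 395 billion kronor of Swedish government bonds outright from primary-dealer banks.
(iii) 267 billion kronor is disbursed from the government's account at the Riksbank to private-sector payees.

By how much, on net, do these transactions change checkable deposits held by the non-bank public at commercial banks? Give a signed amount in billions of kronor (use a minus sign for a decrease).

+675 billion

Asset purchase (from non-banks) 408 billion kronor: non-bank counterparties' bank balances rise → +408B.
OMO purchase (from banks) 395 billion kronor: the counterparty is a bank, so public deposits are unchanged → 0.
Government spending 267 billion kronor: non-bank counterparties' bank balances rise → +267B.
Net: 408 + 0 + 267 = +675 billion.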